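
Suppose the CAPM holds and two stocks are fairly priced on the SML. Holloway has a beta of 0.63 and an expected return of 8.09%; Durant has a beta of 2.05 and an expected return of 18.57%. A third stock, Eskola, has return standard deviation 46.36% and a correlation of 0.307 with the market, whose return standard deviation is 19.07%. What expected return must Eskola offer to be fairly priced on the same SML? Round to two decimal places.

MRP = (18.57% − 8.09%) / (2.05 − 0.63) = 7.3803%
R_f = 8.09% − 0.63 × 7.3803% = 3.4404%
β_Eskola = ρ·σ_i/σ_m = 0.307 × 46.36 / 19.07 = 0.7463
E(R_Eskola) = R_f + β × MRP = 3.4404% + 0.7463 × 7.3803% = 8.95%

8.95%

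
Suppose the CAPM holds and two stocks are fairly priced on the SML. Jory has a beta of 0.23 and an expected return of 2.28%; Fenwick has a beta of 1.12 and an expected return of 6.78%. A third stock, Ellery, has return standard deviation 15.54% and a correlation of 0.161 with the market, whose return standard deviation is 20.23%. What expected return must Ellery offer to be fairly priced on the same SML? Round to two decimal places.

MRP = (6.78% − 2.28%) / (1.12 − 0.23) = 5.0562%
R_f = 2.28% − 0.23 × 5.0562% = 1.1171%
β_Ellery = ρ·σ_i/σ_m = 0.161 × 15.54 / 20.23 = 0.1237
E(R_Ellery) = R_f + β × MRP = 1.1171% + 0.1237 × 5.0562% = 1.74%

1.74%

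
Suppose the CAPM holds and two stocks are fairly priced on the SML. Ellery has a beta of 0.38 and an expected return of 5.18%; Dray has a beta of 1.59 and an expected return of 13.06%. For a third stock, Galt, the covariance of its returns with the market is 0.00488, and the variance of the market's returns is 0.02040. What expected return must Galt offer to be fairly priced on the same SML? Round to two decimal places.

MRP = (13.06% − 5.18%) / (1.59 − 0.38) = 6.5124%
R_f = 5.18% − 0.38 × 6.5124% = 2.7053%
β_Galt = Cov / Var(R_m) = 0.00488 / 0.02040 = 0.2392
E(R_Galt) = R_f + β × MRP = 2.7053% + 0.2392 × 6.5124% = 4.26%

4.26%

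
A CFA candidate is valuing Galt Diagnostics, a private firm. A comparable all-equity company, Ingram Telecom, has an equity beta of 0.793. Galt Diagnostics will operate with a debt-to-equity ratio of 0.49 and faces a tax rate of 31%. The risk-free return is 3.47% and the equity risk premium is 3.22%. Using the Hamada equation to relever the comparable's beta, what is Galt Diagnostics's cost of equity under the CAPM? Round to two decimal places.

6.89%

β_L = β_U × [1 + (1 − t)(D/E)] = 0.793 × [1 + (1 − 0.31) × 0.49]
    = 0.793 × [1 + 0.69 × 0.49] = 0.793 × 1.3381 = 1.0611
E(R) = R_f + β_L × MRP = 3.47% + 1.0611 × 3.22% = 6.89%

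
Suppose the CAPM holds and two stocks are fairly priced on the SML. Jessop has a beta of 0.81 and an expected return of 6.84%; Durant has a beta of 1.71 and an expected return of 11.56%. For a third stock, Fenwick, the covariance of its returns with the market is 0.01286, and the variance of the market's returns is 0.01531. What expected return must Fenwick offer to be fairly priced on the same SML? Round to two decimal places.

7.00%

MRP = (11.56% − 6.84%) / (1.71 − 0.81) = 5.2444%
R_f = 6.84% − 0.81 × 5.2444% = 2.5920%
β_Fenwick = Cov / Var(R_m) = 0.01286 / 0.01531 = 0.8400
E(R_Fenwick) = R_f + β × MRP = 2.5920% + 0.8400 × 5.2444% = 7.00%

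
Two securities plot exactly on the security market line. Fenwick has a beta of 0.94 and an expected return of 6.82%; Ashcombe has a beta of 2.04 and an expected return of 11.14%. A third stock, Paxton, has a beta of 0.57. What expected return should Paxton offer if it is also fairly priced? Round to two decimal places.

5.37%

MRP (SML slope) = (11.14% − 6.82%) / (2.04 − 0.94) = 4.32% / 1.10 = 3.9273%
R_f (intercept) = 6.82% − 0.94 × 3.9273% = 3.1283%
E(R_Paxton) = R_f + β × MRP = 3.1283% + 0.57 × 3.9273% = 5.37%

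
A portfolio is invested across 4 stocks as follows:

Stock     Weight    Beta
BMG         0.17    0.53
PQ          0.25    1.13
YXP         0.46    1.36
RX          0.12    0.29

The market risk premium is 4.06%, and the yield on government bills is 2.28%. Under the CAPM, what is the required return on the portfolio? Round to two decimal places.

6.47%

β_P = Σ w_i β_i = 0.17×0.53 + 0.25×1.13 + 0.46×1.36 + 0.12×0.29 = 1.0330
E(R_P) = R_f + β_P × MRP = 2.28% + 1.0330 × 4.06% = 6.47%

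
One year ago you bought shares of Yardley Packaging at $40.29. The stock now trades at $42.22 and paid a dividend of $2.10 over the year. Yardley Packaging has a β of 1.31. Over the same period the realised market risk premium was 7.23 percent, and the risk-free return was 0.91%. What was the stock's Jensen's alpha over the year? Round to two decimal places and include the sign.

Realised HPR = (P1 + D1 − P0) / P0 = (42.22 + 2.10 − 40.29) / 40.29 = 4.03 / 40.29 = 10.0025%
CAPM required = R_f + β·MRP = 0.91% + 1.31 × 7.23% = 10.3813%
α = realised − required = 10.0025% − 10.3813% = -0.38%

-0.38%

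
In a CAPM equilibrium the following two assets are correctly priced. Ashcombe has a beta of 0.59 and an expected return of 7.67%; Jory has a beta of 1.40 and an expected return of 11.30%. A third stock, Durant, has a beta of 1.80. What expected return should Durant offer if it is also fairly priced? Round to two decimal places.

13.09%

MRP (SML slope) = (11.30% − 7.67%) / (1.40 − 0.59) = 3.63% / 0.81 = 4.4815%
R_f (intercept) = 7.67% − 0.59 × 4.4815% = 5.0259%
E(R_Durant) = R_f + β × MRP = 5.0259% + 1.80 × 4.4815% = 13.09%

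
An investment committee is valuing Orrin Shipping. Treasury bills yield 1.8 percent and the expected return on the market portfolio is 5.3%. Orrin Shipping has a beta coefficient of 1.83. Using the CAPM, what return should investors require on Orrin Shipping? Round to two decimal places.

Market risk premium = E(R_m) − R_f = 5.3% − 1.8% = 3.50%
E(R) = R_f + β × MRP = 1.8% + 1.83 × 3.5% = 8.21%

8.21%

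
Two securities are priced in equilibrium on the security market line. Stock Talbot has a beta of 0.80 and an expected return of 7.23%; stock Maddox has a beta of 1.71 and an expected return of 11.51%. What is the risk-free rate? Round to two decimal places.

3.47%

Both satisfy E(R) = R_f + β·MRP, so the slope of the SML is
MRP = (11.51% − 7.23%) / (1.71 − 0.80) = 4.28% / 0.91 = 4.7033%
R_f = E(R_Talbot) − β_Talbot·MRP = 7.23% − 0.80 × 4.7033% = 3.4674%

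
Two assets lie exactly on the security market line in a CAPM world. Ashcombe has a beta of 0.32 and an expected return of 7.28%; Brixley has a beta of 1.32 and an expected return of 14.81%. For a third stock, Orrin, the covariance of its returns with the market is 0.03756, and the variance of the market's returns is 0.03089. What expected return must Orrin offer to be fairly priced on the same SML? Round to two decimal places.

MRP = (14.81% − 7.28%) / (1.32 − 0.32) = 7.5300%
R_f = 7.28% − 0.32 × 7.5300% = 4.8704%
β_Orrin = Cov / Var(R_m) = 0.03756 / 0.03089 = 1.2159
E(R_Orrin) = R_f + β × MRP = 4.8704% + 1.2159 × 7.5300% = 14.03%

14.03%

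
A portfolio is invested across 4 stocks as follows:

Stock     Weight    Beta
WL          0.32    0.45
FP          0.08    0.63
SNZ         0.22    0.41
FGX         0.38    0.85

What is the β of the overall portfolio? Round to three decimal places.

0.608

β_P = Σ w_i β_i = 0.32×0.45 + 0.08×0.63 + 0.22×0.41 + 0.38×0.85 = 0.6076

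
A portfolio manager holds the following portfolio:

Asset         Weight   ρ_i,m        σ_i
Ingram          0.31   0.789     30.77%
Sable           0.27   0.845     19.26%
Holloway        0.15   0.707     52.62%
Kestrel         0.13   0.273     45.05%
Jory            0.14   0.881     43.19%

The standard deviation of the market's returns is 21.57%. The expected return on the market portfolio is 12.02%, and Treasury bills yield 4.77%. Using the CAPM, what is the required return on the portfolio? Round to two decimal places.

12.98%

β_Ingram = 0.789 × 30.77% / 21.57% = 1.1255
β_Sable = 0.845 × 19.26% / 21.57% = 0.7545
β_Holloway = 0.707 × 52.62% / 21.57% = 1.7247
β_Kestrel = 0.273 × 45.05% / 21.57% = 0.5702
β_Jory = 0.881 × 43.19% / 21.57% = 1.7640
β_P = Σ w_i β_i = 0.31×1.1255 + 0.27×0.7545 + 0.15×1.7247 + 0.13×0.5702 + 0.14×1.7640 = 1.1324
MRP = 12.02% − 4.77% = 7.25%
E(R_P) = R_f + β_P × MRP = 4.77% + 1.1324 × 7.25% = 12.98%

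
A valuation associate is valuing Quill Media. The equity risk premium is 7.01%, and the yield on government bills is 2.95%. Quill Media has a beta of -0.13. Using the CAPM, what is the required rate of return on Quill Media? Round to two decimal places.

E(R) = R_f + β × MRP = 2.95% + -0.13 × 7.01% = 2.04%

2.04%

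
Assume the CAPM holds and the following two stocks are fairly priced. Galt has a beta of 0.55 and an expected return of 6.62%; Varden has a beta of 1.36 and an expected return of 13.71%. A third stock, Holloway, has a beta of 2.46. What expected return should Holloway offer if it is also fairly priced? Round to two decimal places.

MRP (SML slope) = (13.71% − 6.62%) / (1.36 − 0.55) = 7.09% / 0.81 = 8.7531%
R_f (intercept) = 6.62% − 0.55 × 8.7531% = 1.8058%
E(R_Holloway) = R_f + β × MRP = 1.8058% + 2.46 × 8.7531% = 23.34%

23.34%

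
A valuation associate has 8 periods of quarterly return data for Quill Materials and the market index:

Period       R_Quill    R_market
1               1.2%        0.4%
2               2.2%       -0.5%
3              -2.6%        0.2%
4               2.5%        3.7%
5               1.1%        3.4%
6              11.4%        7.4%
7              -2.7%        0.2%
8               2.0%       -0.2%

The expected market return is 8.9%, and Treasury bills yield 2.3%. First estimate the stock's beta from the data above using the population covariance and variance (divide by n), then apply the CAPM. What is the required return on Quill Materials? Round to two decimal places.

10.59%

Mean R_i = (1.2 + 2.2 − 2.6 + 2.5 + 1.1 + 11.4 − 2.7 + 2.0) / 8 = 1.8875%
Mean R_m = (0.4 − 0.5 + 0.2 + 3.7 + 3.4 + 7.4 + 0.2 − 0.2) / 8 = 1.8250%
Σ(R_i − R̄_i)(R_m − R̄_m) = 67.7125  ⇒  Cov = 67.7125 / 8 = 8.4641
Σ(R_m − R̄_m)² = 53.8950  ⇒  Var(R_m) = 53.8950 / 8 = 6.7369
β = Cov / Var(R_m) = 8.4641 / 6.7369 = 1.2564
MRP = 8.9% − 2.3% = 6.60%
E(R) = R_f + β × MRP = 2.3% + 1.2564 × 6.6% = 10.59%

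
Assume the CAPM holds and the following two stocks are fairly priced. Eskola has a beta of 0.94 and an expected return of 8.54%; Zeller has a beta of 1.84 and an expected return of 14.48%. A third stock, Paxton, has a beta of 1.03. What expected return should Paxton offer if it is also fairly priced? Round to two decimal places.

MRP (SML slope) = (14.48% − 8.54%) / (1.84 − 0.94) = 5.94% / 0.90 = 6.6000%
R_f (intercept) = 8.54% − 0.94 × 6.6000% = 2.3360%
E(R_Paxton) = R_f + β × MRP = 2.3360% + 1.03 × 6.6000% = 9.13%

9.13%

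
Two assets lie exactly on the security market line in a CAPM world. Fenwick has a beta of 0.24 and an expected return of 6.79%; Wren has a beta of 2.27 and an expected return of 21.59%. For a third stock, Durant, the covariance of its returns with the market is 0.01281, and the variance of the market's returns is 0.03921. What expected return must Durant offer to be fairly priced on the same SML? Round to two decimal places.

MRP = (21.59% − 6.79%) / (2.27 − 0.24) = 7.2906%
R_f = 6.79% − 0.24 × 7.2906% = 5.0403%
β_Durant = Cov / Var(R_m) = 0.01281 / 0.03921 = 0.3267
E(R_Durant) = R_f + β × MRP = 5.0403% + 0.3267 × 7.2906% = 7.42%

7.42%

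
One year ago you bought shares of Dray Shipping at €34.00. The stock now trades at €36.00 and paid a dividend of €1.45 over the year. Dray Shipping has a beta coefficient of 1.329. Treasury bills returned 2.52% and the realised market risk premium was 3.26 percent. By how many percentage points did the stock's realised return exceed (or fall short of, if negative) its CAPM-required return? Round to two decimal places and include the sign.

Realised HPR = (P1 + D1 − P0) / P0 = (36.00 + 1.45 − 34.00) / 34.00 = 3.45 / 34.00 = 10.1471%
CAPM required = R_f + β·MRP = 2.52% + 1.329 × 3.26% = 6.85254%
α = realised − required = 10.1471% − 6.85254% = +3.29%

+3.29%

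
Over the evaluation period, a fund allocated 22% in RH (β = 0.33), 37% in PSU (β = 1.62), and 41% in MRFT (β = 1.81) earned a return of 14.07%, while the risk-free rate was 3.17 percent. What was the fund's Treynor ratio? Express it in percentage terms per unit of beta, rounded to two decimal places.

7.71%

β_P = 0.22×0.33 + 0.37×1.62 + 0.41×1.81 = 1.4141
Treynor = (R_P − R_f) / β_P = (14.07% − 3.17%) / 1.4141 = 10.90% / 1.4141 = 7.71%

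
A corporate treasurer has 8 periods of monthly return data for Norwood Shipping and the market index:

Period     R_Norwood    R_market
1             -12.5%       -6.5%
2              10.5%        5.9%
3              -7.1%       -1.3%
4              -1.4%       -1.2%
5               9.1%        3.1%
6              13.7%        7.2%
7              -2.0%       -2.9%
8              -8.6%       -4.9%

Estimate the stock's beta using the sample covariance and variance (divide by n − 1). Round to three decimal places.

1.891

Mean R_i = (-12.5 + 10.5 − 7.1 − 1.4 + 9.1 + 13.7 − 2.0 − 8.6) / 8 = 0.2125%
Mean R_m = (-6.5 + 5.9 − 1.3 − 1.2 + 3.1 + 7.2 − 2.9 − 4.9) / 8 = -0.0750%
Σ(R_i − R̄_i)(R_m − R̄_m) = 329.0275  ⇒  Cov = 329.0275 / 7 = 47.0039
Σ(R_m − R̄_m)² = 174.0150  ⇒  Var(R_m) = 174.0150 / 7 = 24.8593
β = Cov / Var(R_m) = 47.0039 / 24.8593 = 1.8908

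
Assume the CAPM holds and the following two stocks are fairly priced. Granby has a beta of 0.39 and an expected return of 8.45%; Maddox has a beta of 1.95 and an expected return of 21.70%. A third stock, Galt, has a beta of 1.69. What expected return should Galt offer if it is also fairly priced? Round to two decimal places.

19.49%

MRP (SML slope) = (21.70% − 8.45%) / (1.95 − 0.39) = 13.25% / 1.56 = 8.4936%
R_f (intercept) = 8.45% − 0.39 × 8.4936% = 5.1375%
E(R_Galt) = R_f + β × MRP = 5.1375% + 1.69 × 8.4936% = 19.49%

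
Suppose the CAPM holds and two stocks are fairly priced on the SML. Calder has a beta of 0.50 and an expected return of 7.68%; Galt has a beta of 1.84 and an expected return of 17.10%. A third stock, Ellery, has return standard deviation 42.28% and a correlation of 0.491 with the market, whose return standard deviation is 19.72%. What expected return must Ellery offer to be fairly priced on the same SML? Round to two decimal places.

MRP = (17.10% − 7.68%) / (1.84 − 0.50) = 7.0299%
R_f = 7.68% − 0.50 × 7.0299% = 4.1651%
β_Ellery = ρ·σ_i/σ_m = 0.491 × 42.28 / 19.72 = 1.0527
E(R_Ellery) = R_f + β × MRP = 4.1651% + 1.0527 × 7.0299% = 11.57%

11.57%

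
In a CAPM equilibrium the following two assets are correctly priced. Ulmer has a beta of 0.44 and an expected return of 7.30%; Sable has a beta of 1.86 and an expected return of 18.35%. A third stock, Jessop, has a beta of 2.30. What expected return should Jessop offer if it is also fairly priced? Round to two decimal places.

21.77%

MRP (SML slope) = (18.35% − 7.30%) / (1.86 − 0.44) = 11.05% / 1.42 = 7.7817%
R_f (intercept) = 7.30% − 0.44 × 7.7817% = 3.8761%
E(R_Jessop) = R_f + β × MRP = 3.8761% + 2.30 × 7.7817% = 21.77%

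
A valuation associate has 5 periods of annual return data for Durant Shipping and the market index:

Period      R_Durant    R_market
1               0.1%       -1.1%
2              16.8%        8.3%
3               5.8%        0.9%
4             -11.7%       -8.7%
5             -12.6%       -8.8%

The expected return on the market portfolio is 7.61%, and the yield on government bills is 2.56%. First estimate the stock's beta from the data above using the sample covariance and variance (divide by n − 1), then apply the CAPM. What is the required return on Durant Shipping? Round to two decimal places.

Mean R_i = (0.1 + 16.8 + 5.8 − 11.7 − 12.6) / 5 = -0.3200%
Mean R_m = (-1.1 + 8.3 + 0.9 − 8.7 − 8.8) / 5 = -1.8800%
Σ(R_i − R̄_i)(R_m − R̄_m) = 354.2120  ⇒  Cov = 354.2120 / 4 = 88.5530
Σ(R_m − R̄_m)² = 206.3680  ⇒  Var(R_m) = 206.3680 / 4 = 51.5920
β = Cov / Var(R_m) = 88.5530 / 51.5920 = 1.7164
MRP = 7.61% − 2.56% = 5.05%
E(R) = R_f + β × MRP = 2.56% + 1.7164 × 5.05% = 11.23%

11.23%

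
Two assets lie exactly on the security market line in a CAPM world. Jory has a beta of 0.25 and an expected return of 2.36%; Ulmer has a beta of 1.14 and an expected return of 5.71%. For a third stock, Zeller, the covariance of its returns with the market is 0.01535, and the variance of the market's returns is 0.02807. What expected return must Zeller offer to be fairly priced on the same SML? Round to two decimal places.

3.48%

MRP = (5.71% − 2.36%) / (1.14 − 0.25) = 3.7640%
R_f = 2.36% − 0.25 × 3.7640% = 1.4190%
β_Zeller = Cov / Var(R_m) = 0.01535 / 0.02807 = 0.5468
E(R_Zeller) = R_f + β × MRP = 1.4190% + 0.5468 × 3.7640% = 3.48%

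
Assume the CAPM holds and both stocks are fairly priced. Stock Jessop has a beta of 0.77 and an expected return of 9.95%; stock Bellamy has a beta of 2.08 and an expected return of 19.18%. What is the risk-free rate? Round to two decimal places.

Both satisfy E(R) = R_f + β·MRP, so the slope of the SML is
MRP = (19.18% − 9.95%) / (2.08 − 0.77) = 9.23% / 1.31 = 7.0458%
R_f = E(R_Jessop) − β_Jessop·MRP = 9.95% − 0.77 × 7.0458% = 4.5247%

4.52%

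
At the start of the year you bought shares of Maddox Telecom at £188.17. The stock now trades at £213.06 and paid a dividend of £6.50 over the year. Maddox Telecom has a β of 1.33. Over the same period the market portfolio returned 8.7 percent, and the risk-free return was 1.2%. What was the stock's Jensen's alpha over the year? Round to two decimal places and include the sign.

Realised HPR = (P1 + D1 − P0) / P0 = (213.06 + 6.50 − 188.17) / 188.17 = 31.39 / 188.17 = 16.6817%
MRP = 8.7% − 1.2% = 7.50%
CAPM required = R_f + β·MRP = 1.2% + 1.33 × 7.5% = 11.1750%
α = realised − required = 16.6817% − 11.1750% = +5.51%

+5.51%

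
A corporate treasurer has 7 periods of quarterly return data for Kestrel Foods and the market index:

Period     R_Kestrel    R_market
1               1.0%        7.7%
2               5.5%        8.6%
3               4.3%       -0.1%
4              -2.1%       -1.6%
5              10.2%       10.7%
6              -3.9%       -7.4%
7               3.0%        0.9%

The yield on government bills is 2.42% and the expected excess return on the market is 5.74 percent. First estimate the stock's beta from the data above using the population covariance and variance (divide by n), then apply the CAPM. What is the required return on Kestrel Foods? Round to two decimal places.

5.80%

Mean R_i = (1.0 + 5.5 + 4.3 − 2.1 + 10.2 − 3.9 + 3.0) / 7 = 2.5714%
Mean R_m = (7.7 + 8.6 − 0.1 − 1.6 + 10.7 − 7.4 + 0.9) / 7 = 2.6857%
Σ(R_i − R̄_i)(R_m − R̄_m) = 150.2871  ⇒  Cov = 150.2871 / 7 = 21.4696
Σ(R_m − R̄_m)² = 255.3886  ⇒  Var(R_m) = 255.3886 / 7 = 36.4841
β = Cov / Var(R_m) = 21.4696 / 36.4841 = 0.5885
E(R) = R_f + β × MRP = 2.42% + 0.5885 × 5.74% = 5.80%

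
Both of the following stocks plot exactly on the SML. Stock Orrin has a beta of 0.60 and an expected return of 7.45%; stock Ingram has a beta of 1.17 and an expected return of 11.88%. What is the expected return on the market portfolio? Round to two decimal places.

10.56%

Both satisfy E(R) = R_f + β·MRP, so the slope of the SML is
MRP = (11.88% − 7.45%) / (1.17 − 0.60) = 4.43% / 0.57 = 7.7719%
R_f = E(R_Orrin) − β_Orrin·MRP = 7.45% − 0.60 × 7.7719% = 2.7869%
E(R_m) = R_f + MRP = 2.7869% + 7.7719% = 10.56%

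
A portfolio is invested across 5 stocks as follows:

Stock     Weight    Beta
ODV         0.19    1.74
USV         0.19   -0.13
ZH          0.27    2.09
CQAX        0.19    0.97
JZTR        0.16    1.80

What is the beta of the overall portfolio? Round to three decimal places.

1.343

β_P = Σ w_i β_i = 0.19×1.74 + 0.19×-0.13 + 0.27×2.09 + 0.19×0.97 + 0.16×1.80 = 1.3425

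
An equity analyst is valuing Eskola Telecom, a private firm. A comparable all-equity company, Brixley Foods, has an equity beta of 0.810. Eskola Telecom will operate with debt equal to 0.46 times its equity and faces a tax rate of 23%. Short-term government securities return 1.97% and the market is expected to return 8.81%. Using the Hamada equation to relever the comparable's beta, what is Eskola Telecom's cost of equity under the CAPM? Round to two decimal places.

9.47%

β_L = β_U × [1 + (1 − t)(D/E)] = 0.810 × [1 + (1 − 0.23) × 0.46]
    = 0.810 × [1 + 0.77 × 0.46] = 0.810 × 1.3542 = 1.0969
MRP = 8.81% − 1.97% = 6.84%
E(R) = R_f + β_L × MRP = 1.97% + 1.0969 × 6.84% = 9.47%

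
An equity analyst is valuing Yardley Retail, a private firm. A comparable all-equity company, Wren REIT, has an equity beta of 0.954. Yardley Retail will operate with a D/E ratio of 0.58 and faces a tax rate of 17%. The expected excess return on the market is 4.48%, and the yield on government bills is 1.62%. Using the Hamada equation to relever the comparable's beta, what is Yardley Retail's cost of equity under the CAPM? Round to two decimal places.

β_L = β_U × [1 + (1 − t)(D/E)] = 0.954 × [1 + (1 − 0.17) × 0.58]
    = 0.954 × [1 + 0.83 × 0.58] = 0.954 × 1.4814 = 1.4133
E(R) = R_f + β_L × MRP = 1.62% + 1.4133 × 4.48% = 7.95%

7.95%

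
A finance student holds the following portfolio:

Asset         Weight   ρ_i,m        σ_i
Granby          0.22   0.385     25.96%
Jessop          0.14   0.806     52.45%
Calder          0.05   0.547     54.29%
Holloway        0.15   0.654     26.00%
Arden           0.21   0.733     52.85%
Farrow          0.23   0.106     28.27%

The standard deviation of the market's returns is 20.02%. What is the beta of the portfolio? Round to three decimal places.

β_Granby = 0.385 × 25.96% / 20.02% = 0.4992
β_Jessop = 0.806 × 52.45% / 20.02% = 2.1116
β_Calder = 0.547 × 54.29% / 20.02% = 1.4833
β_Holloway = 0.654 × 26.00% / 20.02% = 0.8494
β_Arden = 0.733 × 52.85% / 20.02% = 1.9350
β_Farrow = 0.106 × 28.27% / 20.02% = 0.1497
β_P = Σ w_i β_i = 0.22×0.4992 + 0.14×2.1116 + 0.05×1.4833 + 0.15×0.8494 + 0.21×1.9350 + 0.23×0.1497 = 1.0478

1.048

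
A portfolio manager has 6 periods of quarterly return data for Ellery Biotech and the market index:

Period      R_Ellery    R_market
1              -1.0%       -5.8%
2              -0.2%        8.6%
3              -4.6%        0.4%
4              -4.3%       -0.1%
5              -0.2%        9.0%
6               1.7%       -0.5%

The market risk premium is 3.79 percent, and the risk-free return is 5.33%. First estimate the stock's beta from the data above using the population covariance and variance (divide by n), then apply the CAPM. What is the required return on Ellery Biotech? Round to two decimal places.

5.71%

Mean R_i = (-1.0 − 0.2 − 4.6 − 4.3 − 0.2 + 1.7) / 6 = -1.4333%
Mean R_m = (-5.8 + 8.6 + 0.4 − 0.1 + 9.0 − 0.5) / 6 = 1.9333%
Σ(R_i − R̄_i)(R_m − R̄_m) = 16.6467  ⇒  Cov = 16.6467 / 6 = 2.7745
Σ(R_m − R̄_m)² = 166.5933  ⇒  Var(R_m) = 166.5933 / 6 = 27.7656
β = Cov / Var(R_m) = 2.7745 / 27.7656 = 0.0999
E(R) = R_f + β × MRP = 5.33% + 0.0999 × 3.79% = 5.71%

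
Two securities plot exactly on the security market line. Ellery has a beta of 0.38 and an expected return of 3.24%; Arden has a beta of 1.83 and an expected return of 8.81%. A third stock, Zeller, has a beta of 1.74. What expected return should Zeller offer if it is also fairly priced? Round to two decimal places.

8.46%

MRP (SML slope) = (8.81% − 3.24%) / (1.83 − 0.38) = 5.57% / 1.45 = 3.8414%
R_f (intercept) = 3.24% − 0.38 × 3.8414% = 1.7803%
E(R_Zeller) = R_f + β × MRP = 1.7803% + 1.74 × 3.8414% = 8.46%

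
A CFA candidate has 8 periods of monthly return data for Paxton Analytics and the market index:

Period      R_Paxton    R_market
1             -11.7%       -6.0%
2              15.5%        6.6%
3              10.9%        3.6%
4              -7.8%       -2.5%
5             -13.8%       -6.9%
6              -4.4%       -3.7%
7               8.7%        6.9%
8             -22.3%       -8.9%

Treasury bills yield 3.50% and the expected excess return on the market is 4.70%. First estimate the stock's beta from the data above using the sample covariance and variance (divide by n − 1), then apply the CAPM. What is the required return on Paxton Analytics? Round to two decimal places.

13.30%

Mean R_i = (-11.7 + 15.5 + 10.9 − 7.8 − 13.8 − 4.4 + 8.7 − 22.3) / 8 = -3.1125%
Mean R_m = (-6.0 + 6.6 + 3.6 − 2.5 − 6.9 − 3.7 + 6.9 − 8.9) / 8 = -1.3625%
Σ(R_i − R̄_i)(R_m − R̄_m) = 567.3138  ⇒  Cov = 567.3138 / 7 = 81.0448
Σ(R_m − R̄_m)² = 272.0388  ⇒  Var(R_m) = 272.0388 / 7 = 38.8627
β = Cov / Var(R_m) = 81.0448 / 38.8627 = 2.0854
E(R) = R_f + β × MRP = 3.50% + 2.0854 × 4.70% = 13.30%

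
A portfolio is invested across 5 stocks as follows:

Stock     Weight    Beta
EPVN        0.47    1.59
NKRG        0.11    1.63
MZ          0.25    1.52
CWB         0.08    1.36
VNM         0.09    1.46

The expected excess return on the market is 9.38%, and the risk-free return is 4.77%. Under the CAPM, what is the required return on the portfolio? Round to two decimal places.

19.28%

β_P = Σ w_i β_i = 0.47×1.59 + 0.11×1.63 + 0.25×1.52 + 0.08×1.36 + 0.09×1.46 = 1.5468
E(R_P) = R_f + β_P × MRP = 4.77% + 1.5468 × 9.38% = 19.28%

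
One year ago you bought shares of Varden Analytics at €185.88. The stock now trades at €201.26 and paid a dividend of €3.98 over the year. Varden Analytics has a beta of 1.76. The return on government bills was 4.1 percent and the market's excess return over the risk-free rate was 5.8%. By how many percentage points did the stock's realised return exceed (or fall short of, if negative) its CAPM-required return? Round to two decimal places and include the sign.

-3.89%

Realised HPR = (P1 + D1 − P0) / P0 = (201.26 + 3.98 − 185.88) / 185.88 = 19.36 / 185.88 = 10.4153%
CAPM required = R_f + β·MRP = 4.1% + 1.76 × 5.8% = 14.3080%
α = realised − required = 10.4153% − 14.3080% = -3.89%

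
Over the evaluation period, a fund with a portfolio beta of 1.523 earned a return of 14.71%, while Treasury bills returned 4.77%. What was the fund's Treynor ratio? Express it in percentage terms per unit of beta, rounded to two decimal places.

Treynor = (R_P − R_f) / β_P = (14.71% − 4.77%) / 1.5230 = 9.94% / 1.5230 = 6.53%

6.53%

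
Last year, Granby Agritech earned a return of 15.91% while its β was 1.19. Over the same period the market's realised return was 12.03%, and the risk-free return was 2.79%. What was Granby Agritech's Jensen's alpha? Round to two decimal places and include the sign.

Market excess return = 12.03% − 2.79% = 9.24%
CAPM benchmark = R_f + β(R_m − R_f) = 2.79% + 1.19 × 9.24% = 13.7856%
α = actual − benchmark = 15.91% − 13.7856% = +2.12%

+2.12%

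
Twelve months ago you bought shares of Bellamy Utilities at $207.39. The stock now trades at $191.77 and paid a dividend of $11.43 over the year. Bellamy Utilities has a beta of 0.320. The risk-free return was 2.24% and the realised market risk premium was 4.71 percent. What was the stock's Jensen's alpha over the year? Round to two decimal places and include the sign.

-5.77%

Realised HPR = (P1 + D1 − P0) / P0 = (191.77 + 11.43 − 207.39) / 207.39 = -4.19 / 207.39 = -2.0203%
CAPM required = R_f + β·MRP = 2.24% + 0.320 × 4.71% = 3.74720%
α = realised − required = -2.0203% − 3.74720% = -5.77%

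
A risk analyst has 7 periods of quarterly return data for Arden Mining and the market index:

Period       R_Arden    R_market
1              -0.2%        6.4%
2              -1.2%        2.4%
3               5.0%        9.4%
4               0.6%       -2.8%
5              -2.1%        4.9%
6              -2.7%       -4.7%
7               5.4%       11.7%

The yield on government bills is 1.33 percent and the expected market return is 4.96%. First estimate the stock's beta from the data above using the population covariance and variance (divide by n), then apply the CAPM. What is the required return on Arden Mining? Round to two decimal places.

2.79%

Mean R_i = (-0.2 − 1.2 + 5.0 + 0.6 − 2.1 − 2.7 + 5.4) / 7 = 0.6857%
Mean R_m = (6.4 + 2.4 + 9.4 − 2.8 + 4.9 − 4.7 + 11.7) / 7 = 3.9000%
Σ(R_i − R̄_i)(R_m − R̄_m) = 88.0200  ⇒  Cov = 88.0200 / 7 = 12.5743
Σ(R_m − R̄_m)² = 219.4400  ⇒  Var(R_m) = 219.4400 / 7 = 31.3486
β = Cov / Var(R_m) = 12.5743 / 31.3486 = 0.4011
MRP = 4.96% − 1.33% = 3.63%
E(R) = R_f + β × MRP = 1.33% + 0.4011 × 3.63% = 2.79%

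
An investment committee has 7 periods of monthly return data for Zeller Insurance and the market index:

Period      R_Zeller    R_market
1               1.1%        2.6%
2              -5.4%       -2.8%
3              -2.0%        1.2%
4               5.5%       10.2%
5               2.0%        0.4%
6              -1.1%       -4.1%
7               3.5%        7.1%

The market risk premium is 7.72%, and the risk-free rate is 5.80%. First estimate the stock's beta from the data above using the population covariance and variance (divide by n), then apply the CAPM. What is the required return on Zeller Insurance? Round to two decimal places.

10.44%

Mean R_i = (1.1 − 5.4 − 2.0 + 5.5 + 2.0 − 1.1 + 3.5) / 7 = 0.5143%
Mean R_m = (2.6 − 2.8 + 1.2 + 10.2 + 0.4 − 4.1 + 7.1) / 7 = 2.0857%
Σ(R_i − R̄_i)(R_m − R̄_m) = 94.3314  ⇒  Cov = 94.3314 / 7 = 13.4759
Σ(R_m − R̄_m)² = 157.0086  ⇒  Var(R_m) = 157.0086 / 7 = 22.4298
β = Cov / Var(R_m) = 13.4759 / 22.4298 = 0.6008
E(R) = R_f + β × MRP = 5.80% + 0.6008 × 7.72% = 10.44%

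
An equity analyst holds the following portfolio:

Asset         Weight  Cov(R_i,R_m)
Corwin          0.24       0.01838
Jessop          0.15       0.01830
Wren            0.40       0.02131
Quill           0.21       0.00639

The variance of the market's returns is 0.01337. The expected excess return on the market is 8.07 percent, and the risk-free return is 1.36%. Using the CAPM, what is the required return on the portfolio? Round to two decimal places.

β_Corwin = 0.01838 / 0.01337 = 1.3747
β_Jessop = 0.01830 / 0.01337 = 1.3687
β_Wren = 0.02131 / 0.01337 = 1.5939
β_Quill = 0.00639 / 0.01337 = 0.4779
β_P = Σ w_i β_i = 0.24×1.3747 + 0.15×1.3687 + 0.40×1.5939 + 0.21×0.4779 = 1.2732
E(R_P) = R_f + β_P × MRP = 1.36% + 1.2732 × 8.07% = 11.63%

11.63%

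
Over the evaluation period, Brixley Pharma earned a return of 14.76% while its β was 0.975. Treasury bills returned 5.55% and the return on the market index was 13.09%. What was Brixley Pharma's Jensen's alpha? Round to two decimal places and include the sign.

+1.86%

Market excess return = 13.09% − 5.55% = 7.54%
CAPM benchmark = R_f + β(R_m − R_f) = 5.55% + 0.975 × 7.54% = 12.90150%
α = actual − benchmark = 14.76% − 12.90150% = +1.86%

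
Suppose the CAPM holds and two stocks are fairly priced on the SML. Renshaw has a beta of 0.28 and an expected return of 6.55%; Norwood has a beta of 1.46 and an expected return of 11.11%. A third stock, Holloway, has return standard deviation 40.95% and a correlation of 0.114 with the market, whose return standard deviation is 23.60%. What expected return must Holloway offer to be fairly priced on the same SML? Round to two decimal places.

6.23%

MRP = (11.11% − 6.55%) / (1.46 − 0.28) = 3.8644%
R_f = 6.55% − 0.28 × 3.8644% = 5.4680%
β_Holloway = ρ·σ_i/σ_m = 0.114 × 40.95 / 23.60 = 0.1978
E(R_Holloway) = R_f + β × MRP = 5.4680% + 0.1978 × 3.8644% = 6.23%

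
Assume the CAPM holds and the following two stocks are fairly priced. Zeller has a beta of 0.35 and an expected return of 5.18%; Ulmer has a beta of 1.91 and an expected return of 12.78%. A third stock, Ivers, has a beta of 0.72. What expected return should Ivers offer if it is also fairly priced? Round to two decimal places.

6.98%

MRP (SML slope) = (12.78% − 5.18%) / (1.91 − 0.35) = 7.60% / 1.56 = 4.8718%
R_f (intercept) = 5.18% − 0.35 × 4.8718% = 3.4749%
E(R_Ivers) = R_f + β × MRP = 3.4749% + 0.72 × 4.8718% = 6.98%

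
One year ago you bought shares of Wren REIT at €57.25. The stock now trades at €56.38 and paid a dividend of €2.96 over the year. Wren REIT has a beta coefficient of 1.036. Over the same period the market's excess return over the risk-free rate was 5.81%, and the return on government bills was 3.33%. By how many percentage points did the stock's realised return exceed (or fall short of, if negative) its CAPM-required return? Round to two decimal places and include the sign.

Realised HPR = (P1 + D1 − P0) / P0 = (56.38 + 2.96 − 57.25) / 57.25 = 2.09 / 57.25 = 3.6507%
CAPM required = R_f + β·MRP = 3.33% + 1.036 × 5.81% = 9.34916%
α = realised − required = 3.6507% − 9.34916% = -5.70%

-5.70%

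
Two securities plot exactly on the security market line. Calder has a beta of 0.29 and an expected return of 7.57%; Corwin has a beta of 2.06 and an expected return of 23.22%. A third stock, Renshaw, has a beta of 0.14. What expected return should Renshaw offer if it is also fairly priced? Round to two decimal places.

MRP (SML slope) = (23.22% − 7.57%) / (2.06 − 0.29) = 15.65% / 1.77 = 8.8418%
R_f (intercept) = 7.57% − 0.29 × 8.8418% = 5.0059%
E(R_Renshaw) = R_f + β × MRP = 5.0059% + 0.14 × 8.8418% = 6.24%

6.24%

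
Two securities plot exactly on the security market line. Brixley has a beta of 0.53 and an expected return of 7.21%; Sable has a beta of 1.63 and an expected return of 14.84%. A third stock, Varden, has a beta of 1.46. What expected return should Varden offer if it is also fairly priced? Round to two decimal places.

13.66%

MRP (SML slope) = (14.84% − 7.21%) / (1.63 − 0.53) = 7.63% / 1.10 = 6.9364%
R_f (intercept) = 7.21% − 0.53 × 6.9364% = 3.5337%
E(R_Varden) = R_f + β × MRP = 3.5337% + 1.46 × 6.9364% = 13.66%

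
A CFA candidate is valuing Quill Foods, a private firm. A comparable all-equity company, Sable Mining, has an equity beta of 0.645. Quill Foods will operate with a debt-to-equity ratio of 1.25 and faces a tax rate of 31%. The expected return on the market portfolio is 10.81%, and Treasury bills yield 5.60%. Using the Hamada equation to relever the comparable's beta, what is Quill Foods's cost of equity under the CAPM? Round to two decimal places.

β_L = β_U × [1 + (1 − t)(D/E)] = 0.645 × [1 + (1 − 0.31) × 1.25]
    = 0.645 × [1 + 0.69 × 1.25] = 0.645 × 1.8625 = 1.2013
MRP = 10.81% − 5.60% = 5.21%
E(R) = R_f + β_L × MRP = 5.60% + 1.2013 × 5.21% = 11.86%

11.86%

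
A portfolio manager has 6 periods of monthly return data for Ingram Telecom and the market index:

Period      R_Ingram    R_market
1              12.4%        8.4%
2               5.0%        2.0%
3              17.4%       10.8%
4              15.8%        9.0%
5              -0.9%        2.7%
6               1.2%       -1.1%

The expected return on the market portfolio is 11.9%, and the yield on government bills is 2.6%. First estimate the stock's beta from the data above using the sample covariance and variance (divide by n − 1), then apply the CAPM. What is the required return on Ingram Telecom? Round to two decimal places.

Mean R_i = (12.4 + 5.0 + 17.4 + 15.8 − 0.9 + 1.2) / 6 = 8.4833%
Mean R_m = (8.4 + 2.0 + 10.8 + 9.0 + 2.7 − 1.1) / 6 = 5.3000%
Σ(R_i − R̄_i)(R_m − R̄_m) = 170.7600  ⇒  Cov = 170.7600 / 5 = 34.1520
Σ(R_m − R̄_m)² = 112.1600  ⇒  Var(R_m) = 112.1600 / 5 = 22.4320
β = Cov / Var(R_m) = 34.1520 / 22.4320 = 1.5225
MRP = 11.9% − 2.6% = 9.30%
E(R) = R_f + β × MRP = 2.6% + 1.5225 × 9.3% = 16.76%

16.76%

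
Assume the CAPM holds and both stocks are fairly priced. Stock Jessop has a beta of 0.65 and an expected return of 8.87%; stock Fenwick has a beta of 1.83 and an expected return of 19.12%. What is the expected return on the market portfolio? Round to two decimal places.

11.91%

Both satisfy E(R) = R_f + β·MRP, so the slope of the SML is
MRP = (19.12% − 8.87%) / (1.83 − 0.65) = 10.25% / 1.18 = 8.6864%
R_f = E(R_Jessop) − β_Jessop·MRP = 8.87% − 0.65 × 8.6864% = 3.2238%
E(R_m) = R_f + MRP = 3.2238% + 8.6864% = 11.91%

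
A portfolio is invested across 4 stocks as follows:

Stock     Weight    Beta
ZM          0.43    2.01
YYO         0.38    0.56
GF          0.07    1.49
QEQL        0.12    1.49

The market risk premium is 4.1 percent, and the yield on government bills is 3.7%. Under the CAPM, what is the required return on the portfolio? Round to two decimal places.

9.28%

β_P = Σ w_i β_i = 0.43×2.01 + 0.38×0.56 + 0.07×1.49 + 0.12×1.49 = 1.3602
E(R_P) = R_f + β_P × MRP = 3.7% + 1.3602 × 4.1% = 9.28%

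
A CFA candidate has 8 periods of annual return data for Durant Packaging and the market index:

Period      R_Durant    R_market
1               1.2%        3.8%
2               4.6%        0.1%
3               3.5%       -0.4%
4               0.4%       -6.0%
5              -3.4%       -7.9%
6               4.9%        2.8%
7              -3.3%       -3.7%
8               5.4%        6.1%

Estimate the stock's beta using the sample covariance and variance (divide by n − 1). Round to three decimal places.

0.568

Mean R_i = (1.2 + 4.6 + 3.5 + 0.4 − 3.4 + 4.9 − 3.3 + 5.4) / 8 = 1.6625%
Mean R_m = (3.8 + 0.1 − 0.4 − 6.0 − 7.9 + 2.8 − 3.7 + 6.1) / 8 = -0.6500%
Σ(R_i − R̄_i)(R_m − R̄_m) = 95.5950  ⇒  Cov = 95.5950 / 7 = 13.6564
Σ(R_m − R̄_m)² = 168.3800  ⇒  Var(R_m) = 168.3800 / 7 = 24.0543
β = Cov / Var(R_m) = 13.6564 / 24.0543 = 0.5677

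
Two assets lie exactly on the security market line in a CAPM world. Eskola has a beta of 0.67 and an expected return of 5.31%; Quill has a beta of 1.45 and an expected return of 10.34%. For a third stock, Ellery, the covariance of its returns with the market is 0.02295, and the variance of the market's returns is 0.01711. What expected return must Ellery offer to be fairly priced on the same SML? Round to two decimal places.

MRP = (10.34% − 5.31%) / (1.45 − 0.67) = 6.4487%
R_f = 5.31% − 0.67 × 6.4487% = 0.9894%
β_Ellery = Cov / Var(R_m) = 0.02295 / 0.01711 = 1.3413
E(R_Ellery) = R_f + β × MRP = 0.9894% + 1.3413 × 6.4487% = 9.64%

9.64%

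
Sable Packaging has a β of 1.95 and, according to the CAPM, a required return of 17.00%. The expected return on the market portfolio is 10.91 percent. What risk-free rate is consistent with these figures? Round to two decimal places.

4.50%

E(R) = R_f + β(E(R_m) − R_f) = R_f(1 − β) + β·E(R_m)
17.00% = R_f × (1 − 1.95) + 1.95 × 10.91%
17.00% = R_f × -0.95 + 21.2745%
R_f = (17.00% − 21.2745%) / -0.95 = 4.50%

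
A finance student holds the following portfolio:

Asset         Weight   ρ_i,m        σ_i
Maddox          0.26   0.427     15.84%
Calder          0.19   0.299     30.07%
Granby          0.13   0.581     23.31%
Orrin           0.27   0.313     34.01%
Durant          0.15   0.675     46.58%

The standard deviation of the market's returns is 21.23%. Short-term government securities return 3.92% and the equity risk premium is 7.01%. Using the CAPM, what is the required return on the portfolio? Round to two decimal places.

8.15%

β_Maddox = 0.427 × 15.84% / 21.23% = 0.3186
β_Calder = 0.299 × 30.07% / 21.23% = 0.4235
β_Granby = 0.581 × 23.31% / 21.23% = 0.6379
β_Orrin = 0.313 × 34.01% / 21.23% = 0.5014
β_Durant = 0.675 × 46.58% / 21.23% = 1.4810
β_P = Σ w_i β_i = 0.26×0.3186 + 0.19×0.4235 + 0.13×0.6379 + 0.27×0.5014 + 0.15×1.4810 = 0.6038
E(R_P) = R_f + β_P × MRP = 3.92% + 0.6038 × 7.01% = 8.15%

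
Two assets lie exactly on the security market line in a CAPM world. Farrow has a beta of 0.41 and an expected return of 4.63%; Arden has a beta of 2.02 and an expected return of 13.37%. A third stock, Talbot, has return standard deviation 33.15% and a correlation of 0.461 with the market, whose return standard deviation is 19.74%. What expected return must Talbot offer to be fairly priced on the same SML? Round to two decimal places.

6.61%

MRP = (13.37% − 4.63%) / (2.02 − 0.41) = 5.4286%
R_f = 4.63% − 0.41 × 5.4286% = 2.4043%
β_Talbot = ρ·σ_i/σ_m = 0.461 × 33.15 / 19.74 = 0.7742
E(R_Talbot) = R_f + β × MRP = 2.4043% + 0.7742 × 5.4286% = 6.61%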